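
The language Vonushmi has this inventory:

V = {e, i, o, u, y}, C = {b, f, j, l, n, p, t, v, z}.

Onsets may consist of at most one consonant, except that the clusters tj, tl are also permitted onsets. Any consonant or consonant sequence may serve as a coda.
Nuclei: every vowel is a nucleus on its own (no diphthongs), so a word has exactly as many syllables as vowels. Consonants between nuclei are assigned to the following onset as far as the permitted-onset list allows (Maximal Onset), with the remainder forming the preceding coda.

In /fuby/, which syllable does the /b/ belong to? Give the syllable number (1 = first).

2

Vowels present: u, y; each is a nucleus, giving 2 syllables.
σ1/σ2 boundary: /b/ is a single consonant, so it becomes the next onset.
So the parse is fu.by.
The /b/ is in the onset of syllable 2 (/by/).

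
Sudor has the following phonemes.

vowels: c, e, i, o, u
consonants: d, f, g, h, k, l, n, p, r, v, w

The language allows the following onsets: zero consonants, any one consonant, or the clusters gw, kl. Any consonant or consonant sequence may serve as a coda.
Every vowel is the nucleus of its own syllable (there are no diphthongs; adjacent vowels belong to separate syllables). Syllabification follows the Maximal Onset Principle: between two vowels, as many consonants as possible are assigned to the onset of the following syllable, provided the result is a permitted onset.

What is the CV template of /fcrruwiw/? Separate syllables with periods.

CVC.CV.CVC

Nuclei (vowels): c, u, i → 3 syllables.
V1 /c/ – V2 /u/: /rr/; trying suffixes from longest down, /r/ is the first permitted one, so coda /r/ | onset /r/.
V2 /u/ – V3 /i/: /w/ → onset of the next syllable (single consonants are always licit onsets).
Result: fcr.ru.wiw.
Mapping each syllable to C/V: /fcr/ → CVC, /ru/ → CV, /wiw/ → CVC.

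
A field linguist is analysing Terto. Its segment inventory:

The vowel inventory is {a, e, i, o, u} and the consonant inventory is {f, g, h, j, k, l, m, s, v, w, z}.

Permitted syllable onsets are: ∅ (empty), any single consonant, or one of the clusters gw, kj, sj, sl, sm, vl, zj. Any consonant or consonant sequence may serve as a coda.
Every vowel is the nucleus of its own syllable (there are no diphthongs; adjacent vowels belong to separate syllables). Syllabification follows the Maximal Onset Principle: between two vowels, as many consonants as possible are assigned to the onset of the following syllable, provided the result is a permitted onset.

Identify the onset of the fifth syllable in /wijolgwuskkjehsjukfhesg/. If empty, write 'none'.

sj

Nuclei (vowels): i, o, u, e, u, e → 6 syllables.
σ1/σ2 boundary: just /j/ — single C goes to the following onset.
σ2/σ3 boundary: cluster /lgw/ — the longest permitted-onset suffix is /gw/; onset = /gw/, preceding coda = /l/.
σ3/σ4 boundary: /skkj/ — longest licit onset from the right is /kj/, leaving /sk/ as coda.
σ4/σ5 boundary: cluster /hsj/ — the longest permitted-onset suffix is /sj/; onset = /sj/, preceding coda = /h/.
σ5/σ6 boundary: /kfh/ splits as /kf/ + /h/ (/h/ is the longest suffix that is a licit onset).
So the parse is wi.jol.gwusk.kjeh.sjukf.hesg.
Syllable 5 is /sjukf/: onset /sj/, nucleus /u/, coda /kf/.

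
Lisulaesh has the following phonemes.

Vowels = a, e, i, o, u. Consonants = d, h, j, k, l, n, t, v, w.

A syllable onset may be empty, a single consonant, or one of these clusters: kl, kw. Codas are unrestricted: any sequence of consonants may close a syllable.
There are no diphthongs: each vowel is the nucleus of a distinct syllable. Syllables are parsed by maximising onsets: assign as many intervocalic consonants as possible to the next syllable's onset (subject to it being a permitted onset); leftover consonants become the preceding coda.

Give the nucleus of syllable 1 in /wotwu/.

The vowels are o, u — 2 nuclei, so 2 syllables.
The first nucleus (vowel 1 from the left) is /o/.

o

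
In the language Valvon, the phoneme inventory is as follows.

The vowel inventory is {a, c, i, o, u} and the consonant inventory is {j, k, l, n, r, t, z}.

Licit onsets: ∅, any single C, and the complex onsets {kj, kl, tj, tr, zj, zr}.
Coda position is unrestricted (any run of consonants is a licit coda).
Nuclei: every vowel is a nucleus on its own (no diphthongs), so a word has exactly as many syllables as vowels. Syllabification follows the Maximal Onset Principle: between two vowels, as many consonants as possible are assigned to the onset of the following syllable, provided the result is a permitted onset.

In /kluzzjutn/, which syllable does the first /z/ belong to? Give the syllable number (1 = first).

Nuclei (vowels): u, u → 2 syllables.
σ1/σ2 boundary: /zzj/ splits as /z/ + /zj/ (/zj/ is the longest suffix that is a licit onset).
Syllabification: kluz.zjutn.
The first /z/ is in the coda of syllable 1 (/kluz/).

1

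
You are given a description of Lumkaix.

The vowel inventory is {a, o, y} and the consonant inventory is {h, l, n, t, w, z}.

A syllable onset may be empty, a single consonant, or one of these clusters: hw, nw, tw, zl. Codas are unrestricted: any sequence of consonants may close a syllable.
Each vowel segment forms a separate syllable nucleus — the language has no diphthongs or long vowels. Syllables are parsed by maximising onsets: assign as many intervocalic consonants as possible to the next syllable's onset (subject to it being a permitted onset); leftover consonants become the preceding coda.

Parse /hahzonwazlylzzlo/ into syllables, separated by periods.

hah.zo.nwa.zlylz.zlo

Nuclei (vowels): a, o, a, y, o → 5 syllables.
V1 /a/ – V2 /o/: /hz/; trying suffixes from longest down, /z/ is the first permitted one, so coda /h/ | onset /z/.
V2 /o/ – V3 /a/: /nw/ is a licit onset in full, so it all attaches to the next syllable.
V3 /a/ – V4 /y/: cluster /zl/ — /zl/ is itself a permitted onset, so the whole cluster goes right; preceding coda = ∅.
V4 /y/ – V5 /o/: cluster /lzzl/ — the longest permitted-onset suffix is /zl/; onset = /zl/, preceding coda = /lz/.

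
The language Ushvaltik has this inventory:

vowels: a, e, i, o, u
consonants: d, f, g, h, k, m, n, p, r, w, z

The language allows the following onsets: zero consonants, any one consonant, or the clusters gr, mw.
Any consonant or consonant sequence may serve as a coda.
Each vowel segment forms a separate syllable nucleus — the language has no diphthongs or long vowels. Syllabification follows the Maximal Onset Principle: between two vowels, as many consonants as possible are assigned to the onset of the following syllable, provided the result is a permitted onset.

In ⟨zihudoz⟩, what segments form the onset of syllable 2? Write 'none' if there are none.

Vowels present: i, u, o; each is a nucleus, giving 3 syllables.
σ1/σ2 boundary: /h/ is a single consonant, so it becomes the next onset.
σ2/σ3 boundary: just /d/ — single C goes to the following onset.
Putting it together: zi.hu.doz.
Syllable 2 is /hu/: onset /h/, nucleus /u/, coda ∅.

h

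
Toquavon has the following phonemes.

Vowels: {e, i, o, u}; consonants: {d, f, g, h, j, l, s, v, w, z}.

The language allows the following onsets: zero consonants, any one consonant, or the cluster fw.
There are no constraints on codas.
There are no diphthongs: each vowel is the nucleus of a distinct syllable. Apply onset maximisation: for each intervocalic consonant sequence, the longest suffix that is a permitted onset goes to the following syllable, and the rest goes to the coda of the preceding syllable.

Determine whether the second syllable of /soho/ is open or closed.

The vowels are o, o — 2 nuclei, so 2 syllables.
V1 /o/ – V2 /o/: /h/ → onset of the next syllable (single consonants are always licit onsets).
So the parse is so.ho.
Syllable 2 is /ho/; it ends in its nucleus with no coda, so it is open.

open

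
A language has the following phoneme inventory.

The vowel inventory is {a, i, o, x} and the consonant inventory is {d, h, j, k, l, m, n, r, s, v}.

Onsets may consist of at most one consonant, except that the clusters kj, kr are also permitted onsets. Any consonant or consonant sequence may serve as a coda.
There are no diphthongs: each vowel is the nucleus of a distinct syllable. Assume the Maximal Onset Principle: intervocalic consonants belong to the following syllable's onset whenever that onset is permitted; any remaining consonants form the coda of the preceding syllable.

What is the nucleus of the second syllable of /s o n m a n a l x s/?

Nuclei (vowels): o, a, a, x → 4 syllables.
The second nucleus (vowel 2 from the left) is /a/.

a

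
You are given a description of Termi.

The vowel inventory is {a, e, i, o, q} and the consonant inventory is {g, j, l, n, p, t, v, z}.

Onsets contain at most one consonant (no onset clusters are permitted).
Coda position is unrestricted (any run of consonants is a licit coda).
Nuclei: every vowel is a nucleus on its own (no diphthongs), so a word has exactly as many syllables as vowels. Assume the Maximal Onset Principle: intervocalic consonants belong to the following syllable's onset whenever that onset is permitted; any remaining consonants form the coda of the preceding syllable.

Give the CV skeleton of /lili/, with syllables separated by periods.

CV.CV

Nuclei (vowels): i, i → 2 syllables.
Between /i/ (V1) and /i/ (V2): just /l/ — single C goes to the following onset.
Syllabification: li.li.
Mapping each syllable to C/V: /li/ → CV, /li/ → CV.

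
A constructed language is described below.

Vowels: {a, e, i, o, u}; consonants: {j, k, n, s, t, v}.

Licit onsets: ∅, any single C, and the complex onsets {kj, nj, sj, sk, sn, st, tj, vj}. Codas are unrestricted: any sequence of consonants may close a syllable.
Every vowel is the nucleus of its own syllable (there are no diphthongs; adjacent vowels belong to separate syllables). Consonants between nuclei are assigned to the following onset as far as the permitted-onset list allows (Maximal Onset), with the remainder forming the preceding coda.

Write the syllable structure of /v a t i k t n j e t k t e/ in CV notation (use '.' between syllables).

CV.CVCC.CCVCC.CV

Nuclei (vowels): a, i, e, e → 4 syllables.
/a…i/ gap (V1→V2): /t/ → onset of the next syllable (single consonants are always licit onsets).
/i…e/ gap (V2→V3): /ktnj/ splits as /kt/ + /nj/ (/nj/ is the longest suffix that is a licit onset).
/e…e/ gap (V3→V4): cluster /tkt/ — the longest permitted-onset suffix is /t/; onset = /t/, preceding coda = /tk/.
Syllabification: va.tikt.njetk.te.
Mapping each syllable to C/V: /va/ → CV, /tikt/ → CVCC, /njetk/ → CCVCC, /te/ → CV.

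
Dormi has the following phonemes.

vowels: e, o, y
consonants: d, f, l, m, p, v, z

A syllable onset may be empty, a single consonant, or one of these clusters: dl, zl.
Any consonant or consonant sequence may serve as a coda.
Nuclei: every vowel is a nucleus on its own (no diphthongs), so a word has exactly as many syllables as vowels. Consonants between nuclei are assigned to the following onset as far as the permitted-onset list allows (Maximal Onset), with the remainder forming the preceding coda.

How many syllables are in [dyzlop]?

Vowels present: y, o; each is a nucleus, giving 2 syllables.

2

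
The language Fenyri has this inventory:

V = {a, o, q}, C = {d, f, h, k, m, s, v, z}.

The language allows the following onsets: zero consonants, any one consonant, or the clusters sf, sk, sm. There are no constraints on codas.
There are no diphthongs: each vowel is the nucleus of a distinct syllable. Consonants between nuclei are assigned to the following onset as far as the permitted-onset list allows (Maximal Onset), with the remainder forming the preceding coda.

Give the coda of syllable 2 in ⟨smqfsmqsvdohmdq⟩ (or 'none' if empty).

Nuclei (vowels): q, q, o, q → 4 syllables.
/q…q/ gap (V1→V2): /fsm/; trying suffixes from longest down, /sm/ is the first permitted one, so coda /f/ | onset /sm/.
/q…o/ gap (V2→V3): /svd/ splits as /sv/ + /d/ (/d/ is the longest suffix that is a licit onset).
/o…q/ gap (V3→V4): /hmd/ splits as /hm/ + /d/ (/d/ is the longest suffix that is a licit onset).
Result: smqf.smqsv.dohm.dq.
Syllable 2 is /smqsv/: onset /sm/, nucleus /q/, coda /sv/.

sv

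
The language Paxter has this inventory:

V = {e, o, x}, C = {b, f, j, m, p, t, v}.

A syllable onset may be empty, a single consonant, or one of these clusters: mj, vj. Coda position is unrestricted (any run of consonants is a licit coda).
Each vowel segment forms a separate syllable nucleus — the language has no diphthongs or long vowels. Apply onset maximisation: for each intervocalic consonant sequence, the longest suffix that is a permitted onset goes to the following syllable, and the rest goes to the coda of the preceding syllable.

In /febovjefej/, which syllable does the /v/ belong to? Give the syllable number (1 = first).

3

The vowels are e, o, e, e — 4 nuclei, so 4 syllables.
Between /e/ (V1) and /o/ (V2): /b/ is a single consonant, so it becomes the next onset.
Between /o/ (V2) and /e/ (V3): /vj/ — entire cluster is a permitted onset → onset /vj/, coda ∅.
Between /e/ (V3) and /e/ (V4): /f/ → onset of the next syllable (single consonants are always licit onsets).
Putting it together: fe.bo.vje.fej.
The /v/ is in the onset of syllable 3 (/vje/).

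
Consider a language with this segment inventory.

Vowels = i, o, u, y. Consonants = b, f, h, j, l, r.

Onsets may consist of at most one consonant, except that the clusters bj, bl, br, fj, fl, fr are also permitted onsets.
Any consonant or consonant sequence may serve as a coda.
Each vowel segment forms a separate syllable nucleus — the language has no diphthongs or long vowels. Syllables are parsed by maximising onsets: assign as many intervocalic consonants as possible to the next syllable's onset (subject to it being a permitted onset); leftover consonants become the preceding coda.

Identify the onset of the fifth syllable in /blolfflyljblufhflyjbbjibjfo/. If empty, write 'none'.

bj

The vowels are o, y, u, y, i, o — 6 nuclei, so 6 syllables.
σ1/σ2 boundary: /lffl/; trying suffixes from longest down, /fl/ is the first permitted one, so coda /lf/ | onset /fl/.
σ2/σ3 boundary: /ljbl/ splits as /lj/ + /bl/ (/bl/ is the longest suffix that is a licit onset).
σ3/σ4 boundary: /fhfl/; trying suffixes from longest down, /fl/ is the first permitted one, so coda /fh/ | onset /fl/.
σ4/σ5 boundary: /jbbj/ splits as /jb/ + /bj/ (/bj/ is the longest suffix that is a licit onset).
σ5/σ6 boundary: /bjf/; trying suffixes from longest down, /f/ is the first permitted one, so coda /bj/ | onset /f/.
Putting it together: blolf.flylj.blufh.flyjb.bjibj.fo.
Syllable 5 is /bjibj/: onset /bj/, nucleus /i/, coda /bj/.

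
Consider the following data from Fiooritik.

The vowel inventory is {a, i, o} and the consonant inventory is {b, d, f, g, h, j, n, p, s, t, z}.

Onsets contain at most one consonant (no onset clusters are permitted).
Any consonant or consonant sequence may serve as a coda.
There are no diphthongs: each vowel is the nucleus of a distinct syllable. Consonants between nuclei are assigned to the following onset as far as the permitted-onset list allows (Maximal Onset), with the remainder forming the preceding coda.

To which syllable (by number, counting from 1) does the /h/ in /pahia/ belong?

2

The vowels are a, i, a — 3 nuclei, so 3 syllables.
V1 /a/ – V2 /i/: /h/ is a single consonant, so it becomes the next onset.
V2 /i/ – V3 /a/: no consonants, so the boundary falls immediately after /i/.
Putting it together: pa.hi.a.
The /h/ is in the onset of syllable 2 (/hi/).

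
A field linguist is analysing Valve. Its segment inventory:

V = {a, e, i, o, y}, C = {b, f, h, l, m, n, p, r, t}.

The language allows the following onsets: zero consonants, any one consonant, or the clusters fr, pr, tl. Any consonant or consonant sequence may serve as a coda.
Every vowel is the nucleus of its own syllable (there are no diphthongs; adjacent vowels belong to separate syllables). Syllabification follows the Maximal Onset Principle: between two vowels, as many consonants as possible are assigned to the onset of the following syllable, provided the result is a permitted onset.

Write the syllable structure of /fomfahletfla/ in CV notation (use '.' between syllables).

Nuclei (vowels): o, a, e, a → 4 syllables.
/o…a/ gap (V1→V2): /mf/; trying suffixes from longest down, /f/ is the first permitted one, so coda /m/ | onset /f/.
/a…e/ gap (V2→V3): /hl/; trying suffixes from longest down, /l/ is the first permitted one, so coda /h/ | onset /l/.
/e…a/ gap (V3→V4): /tfl/; trying suffixes from longest down, /l/ is the first permitted one, so coda /tf/ | onset /l/.
Result: fom.fah.letf.la.
Mapping each syllable to C/V: /fom/ → CVC, /fah/ → CVC, /letf/ → CVCC, /la/ → CV.

CVC.CVC.CVCC.CV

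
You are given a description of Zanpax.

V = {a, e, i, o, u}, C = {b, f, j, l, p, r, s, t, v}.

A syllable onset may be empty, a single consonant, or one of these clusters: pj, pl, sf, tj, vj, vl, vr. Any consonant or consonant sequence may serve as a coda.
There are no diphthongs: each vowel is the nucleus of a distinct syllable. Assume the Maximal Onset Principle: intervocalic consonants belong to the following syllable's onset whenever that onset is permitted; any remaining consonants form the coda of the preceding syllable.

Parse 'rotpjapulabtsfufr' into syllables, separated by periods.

Nuclei (vowels): o, a, u, a, u → 5 syllables.
σ1/σ2 boundary: /tpj/ — longest licit onset from the right is /pj/, leaving /t/ as coda.
σ2/σ3 boundary: just /p/ — single C goes to the following onset.
σ3/σ4 boundary: just /l/ — single C goes to the following onset.
σ4/σ5 boundary: /btsf/; trying suffixes from longest down, /sf/ is the first permitted one, so coda /bt/ | onset /sf/.

rot.pja.pu.labt.sfufr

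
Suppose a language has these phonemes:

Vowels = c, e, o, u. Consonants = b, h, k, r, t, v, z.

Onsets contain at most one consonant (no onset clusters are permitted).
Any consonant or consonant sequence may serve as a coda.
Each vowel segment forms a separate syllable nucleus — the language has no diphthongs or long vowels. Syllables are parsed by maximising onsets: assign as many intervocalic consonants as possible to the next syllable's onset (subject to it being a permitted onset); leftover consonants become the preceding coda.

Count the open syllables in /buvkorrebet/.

Nuclei (vowels): u, o, e, e → 4 syllables.
V1 /u/ – V2 /o/: /vk/; trying suffixes from longest down, /k/ is the first permitted one, so coda /v/ | onset /k/.
V2 /o/ – V3 /e/: /rr/ — longest licit onset from the right is /r/, leaving /r/ as coda.
V3 /e/ – V4 /e/: just /b/ — single C goes to the following onset.
Result: buv.kor.re.bet.
Classifying each syllable: /buv/ (closed), /kor/ (closed), /re/ (open), /bet/ (closed).
Open syllables: 1.

1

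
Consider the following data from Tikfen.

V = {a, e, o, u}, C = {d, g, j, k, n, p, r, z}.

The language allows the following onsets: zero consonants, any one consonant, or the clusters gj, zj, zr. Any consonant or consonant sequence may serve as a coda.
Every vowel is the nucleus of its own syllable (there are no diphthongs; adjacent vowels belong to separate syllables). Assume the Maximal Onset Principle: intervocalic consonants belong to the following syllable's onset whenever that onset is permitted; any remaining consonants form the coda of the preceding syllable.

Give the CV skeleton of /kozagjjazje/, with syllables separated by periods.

The vowels are o, a, a, e — 4 nuclei, so 4 syllables.
V1 /o/ – V2 /a/: just /z/ — single C goes to the following onset.
V2 /a/ – V3 /a/: /gjj/ splits as /gj/ + /j/ (/j/ is the longest suffix that is a licit onset).
V3 /a/ – V4 /e/: cluster /zj/ — /zj/ is itself a permitted onset, so the whole cluster goes right; preceding coda = ∅.
Result: ko.zagj.ja.zje.
Mapping each syllable to C/V: /ko/ → CV, /zagj/ → CVCC, /ja/ → CV, /zje/ → CCV.

CV.CVCC.CV.CCV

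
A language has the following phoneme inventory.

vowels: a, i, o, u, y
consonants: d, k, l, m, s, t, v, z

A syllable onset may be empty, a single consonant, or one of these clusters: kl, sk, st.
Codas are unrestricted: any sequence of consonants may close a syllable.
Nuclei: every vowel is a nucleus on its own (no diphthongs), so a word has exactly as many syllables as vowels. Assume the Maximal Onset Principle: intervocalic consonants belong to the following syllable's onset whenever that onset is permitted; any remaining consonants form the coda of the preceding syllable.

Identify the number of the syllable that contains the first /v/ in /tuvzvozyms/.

1

Nuclei (vowels): u, o, y → 3 syllables.
σ1/σ2 boundary: cluster /vzv/ — the longest permitted-onset suffix is /v/; onset = /v/, preceding coda = /vz/.
σ2/σ3 boundary: just /z/ — single C goes to the following onset.
So the parse is tuvz.vo.zyms.
The first /v/ is in the coda of syllable 1 (/tuvz/).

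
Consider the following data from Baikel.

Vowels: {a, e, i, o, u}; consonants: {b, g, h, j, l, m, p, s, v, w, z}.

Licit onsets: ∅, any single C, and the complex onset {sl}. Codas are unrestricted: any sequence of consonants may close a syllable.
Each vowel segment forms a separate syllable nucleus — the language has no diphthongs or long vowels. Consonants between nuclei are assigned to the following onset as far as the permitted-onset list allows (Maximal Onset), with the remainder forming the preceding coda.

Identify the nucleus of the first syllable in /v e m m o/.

e

Nuclei (vowels): e, o → 2 syllables.
The first nucleus (vowel 1 from the left) is /e/.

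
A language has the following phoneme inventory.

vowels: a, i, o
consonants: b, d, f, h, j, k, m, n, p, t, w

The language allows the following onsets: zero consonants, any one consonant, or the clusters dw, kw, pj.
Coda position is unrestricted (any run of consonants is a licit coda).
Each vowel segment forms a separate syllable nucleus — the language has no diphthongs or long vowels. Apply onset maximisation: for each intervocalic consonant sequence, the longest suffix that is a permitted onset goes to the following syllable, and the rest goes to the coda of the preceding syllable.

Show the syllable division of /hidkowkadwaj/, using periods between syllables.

The vowels are i, o, a, a — 4 nuclei, so 4 syllables.
V1 /i/ – V2 /o/: /dk/; trying suffixes from longest down, /k/ is the first permitted one, so coda /d/ | onset /k/.
V2 /o/ – V3 /a/: /wk/ — longest licit onset from the right is /k/, leaving /w/ as coda.
V3 /a/ – V4 /a/: /dw/ is a licit onset in full, so it all attaches to the next syllable.

hid.kow.ka.dwaj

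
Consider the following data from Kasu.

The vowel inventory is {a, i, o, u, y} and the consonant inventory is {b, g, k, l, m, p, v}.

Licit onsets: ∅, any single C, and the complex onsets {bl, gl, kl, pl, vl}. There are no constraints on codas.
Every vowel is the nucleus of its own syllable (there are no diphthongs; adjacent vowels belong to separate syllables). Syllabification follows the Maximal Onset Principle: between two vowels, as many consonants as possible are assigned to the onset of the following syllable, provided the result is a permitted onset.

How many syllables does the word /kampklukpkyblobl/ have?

4

Nuclei (vowels): a, u, y, o → 4 syllables.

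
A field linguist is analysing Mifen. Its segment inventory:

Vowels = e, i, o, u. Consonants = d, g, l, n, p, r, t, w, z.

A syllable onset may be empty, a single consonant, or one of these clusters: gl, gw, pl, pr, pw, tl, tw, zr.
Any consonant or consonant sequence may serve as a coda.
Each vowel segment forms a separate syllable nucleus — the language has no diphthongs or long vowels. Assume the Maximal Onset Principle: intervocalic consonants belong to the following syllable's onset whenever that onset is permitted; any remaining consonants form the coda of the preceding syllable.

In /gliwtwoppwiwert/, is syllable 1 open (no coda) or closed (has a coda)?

closed

Nuclei (vowels): i, o, i, e → 4 syllables.
σ1/σ2 boundary: /wtw/; trying suffixes from longest down, /tw/ is the first permitted one, so coda /w/ | onset /tw/.
σ2/σ3 boundary: /ppw/; trying suffixes from longest down, /pw/ is the first permitted one, so coda /p/ | onset /pw/.
σ3/σ4 boundary: /w/ → onset of the next syllable (single consonants are always licit onsets).
Syllabification: gliw.twop.pwi.wert.
Syllable 1 is /gliw/ with coda /w/, so it is closed.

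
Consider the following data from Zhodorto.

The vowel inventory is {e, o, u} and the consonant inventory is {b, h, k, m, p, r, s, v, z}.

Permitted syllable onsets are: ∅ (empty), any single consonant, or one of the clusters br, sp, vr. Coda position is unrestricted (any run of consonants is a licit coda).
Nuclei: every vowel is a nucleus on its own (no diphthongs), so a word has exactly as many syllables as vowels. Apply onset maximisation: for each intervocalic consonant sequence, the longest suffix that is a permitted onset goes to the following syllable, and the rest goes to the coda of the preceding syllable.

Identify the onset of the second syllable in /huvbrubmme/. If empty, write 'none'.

Vowels present: u, u, e; each is a nucleus, giving 3 syllables.
V1 /u/ – V2 /u/: cluster /vbr/ — the longest permitted-onset suffix is /br/; onset = /br/, preceding coda = /v/.
V2 /u/ – V3 /e/: cluster /bmm/ — the longest permitted-onset suffix is /m/; onset = /m/, preceding coda = /bm/.
Result: huv.brubm.me.
Syllable 2 is /brubm/: onset /br/, nucleus /u/, coda /bm/.

br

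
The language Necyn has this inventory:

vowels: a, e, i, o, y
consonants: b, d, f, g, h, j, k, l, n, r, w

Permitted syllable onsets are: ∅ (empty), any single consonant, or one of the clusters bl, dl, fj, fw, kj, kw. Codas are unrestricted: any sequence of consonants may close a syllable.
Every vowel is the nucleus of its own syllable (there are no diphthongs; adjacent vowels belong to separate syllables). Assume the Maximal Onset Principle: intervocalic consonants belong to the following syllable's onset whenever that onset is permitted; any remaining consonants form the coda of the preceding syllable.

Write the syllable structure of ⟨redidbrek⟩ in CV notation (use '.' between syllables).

CV.CVCC.CVC

Nuclei (vowels): e, i, e → 3 syllables.
Between /e/ (V1) and /i/ (V2): /d/ is a single consonant, so it becomes the next onset.
Between /i/ (V2) and /e/ (V3): /dbr/ splits as /db/ + /r/ (/r/ is the longest suffix that is a licit onset).
Result: re.didb.rek.
Mapping each syllable to C/V: /re/ → CV, /didb/ → CVCC, /rek/ → CVC.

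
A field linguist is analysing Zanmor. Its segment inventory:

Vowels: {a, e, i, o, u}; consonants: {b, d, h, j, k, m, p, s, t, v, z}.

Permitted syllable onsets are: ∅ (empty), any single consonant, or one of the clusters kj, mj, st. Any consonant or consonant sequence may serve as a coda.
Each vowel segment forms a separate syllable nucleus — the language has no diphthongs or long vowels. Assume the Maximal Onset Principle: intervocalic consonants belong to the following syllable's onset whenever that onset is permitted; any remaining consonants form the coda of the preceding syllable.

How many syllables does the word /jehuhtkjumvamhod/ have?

The vowels are e, u, u, a, o — 5 nuclei, so 5 syllables.

5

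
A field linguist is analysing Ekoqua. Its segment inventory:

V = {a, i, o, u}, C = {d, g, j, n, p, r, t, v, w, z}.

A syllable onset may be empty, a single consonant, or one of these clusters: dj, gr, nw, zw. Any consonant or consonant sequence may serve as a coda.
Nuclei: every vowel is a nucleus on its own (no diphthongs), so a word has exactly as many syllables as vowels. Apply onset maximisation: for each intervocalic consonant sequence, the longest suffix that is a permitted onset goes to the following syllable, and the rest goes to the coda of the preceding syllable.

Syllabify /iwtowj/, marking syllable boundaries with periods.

Nuclei (vowels): i, o → 2 syllables.
Between /i/ (V1) and /o/ (V2): cluster /wt/ — the longest permitted-onset suffix is /t/; onset = /t/, preceding coda = /w/.

iw.towj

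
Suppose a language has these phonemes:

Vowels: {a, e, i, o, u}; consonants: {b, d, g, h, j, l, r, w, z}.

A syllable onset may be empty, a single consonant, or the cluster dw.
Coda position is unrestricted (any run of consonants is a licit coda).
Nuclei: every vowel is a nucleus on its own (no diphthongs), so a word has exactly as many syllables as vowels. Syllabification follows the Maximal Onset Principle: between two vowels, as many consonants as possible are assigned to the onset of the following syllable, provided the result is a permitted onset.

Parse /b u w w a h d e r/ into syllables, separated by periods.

buw.wah.der

The vowels are u, a, e — 3 nuclei, so 3 syllables.
σ1/σ2 boundary: cluster /ww/ — the longest permitted-onset suffix is /w/; onset = /w/, preceding coda = /w/.
σ2/σ3 boundary: /hd/ — longest licit onset from the right is /d/, leaving /h/ as coda.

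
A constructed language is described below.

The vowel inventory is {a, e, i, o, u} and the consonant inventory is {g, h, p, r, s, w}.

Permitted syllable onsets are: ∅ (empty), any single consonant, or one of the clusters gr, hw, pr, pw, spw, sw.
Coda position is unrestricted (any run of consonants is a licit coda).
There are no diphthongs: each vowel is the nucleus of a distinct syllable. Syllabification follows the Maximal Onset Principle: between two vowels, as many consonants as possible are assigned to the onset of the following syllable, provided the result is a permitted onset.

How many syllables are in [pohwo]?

2

The vowels are o, o — 2 nuclei, so 2 syllables.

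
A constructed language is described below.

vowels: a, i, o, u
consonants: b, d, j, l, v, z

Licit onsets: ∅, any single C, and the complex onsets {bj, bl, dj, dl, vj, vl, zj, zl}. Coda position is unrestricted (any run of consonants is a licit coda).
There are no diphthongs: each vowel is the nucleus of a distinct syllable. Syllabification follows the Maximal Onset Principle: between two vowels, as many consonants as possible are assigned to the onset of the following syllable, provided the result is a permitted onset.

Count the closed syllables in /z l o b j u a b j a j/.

1

Nuclei (vowels): o, u, a, a → 4 syllables.
Between /o/ (V1) and /u/ (V2): /bj/ — entire cluster is a permitted onset → onset /bj/, coda ∅.
Between /u/ (V2) and /a/ (V3): nothing intervenes; syllable break is V.V.
Between /a/ (V3) and /a/ (V4): /bj/ is a licit onset in full, so it all attaches to the next syllable.
Putting it together: zlo.bju.a.bjaj.
Classifying each syllable: /zlo/ (open), /bju/ (open), /a/ (open), /bjaj/ (closed).
Closed syllables: 1.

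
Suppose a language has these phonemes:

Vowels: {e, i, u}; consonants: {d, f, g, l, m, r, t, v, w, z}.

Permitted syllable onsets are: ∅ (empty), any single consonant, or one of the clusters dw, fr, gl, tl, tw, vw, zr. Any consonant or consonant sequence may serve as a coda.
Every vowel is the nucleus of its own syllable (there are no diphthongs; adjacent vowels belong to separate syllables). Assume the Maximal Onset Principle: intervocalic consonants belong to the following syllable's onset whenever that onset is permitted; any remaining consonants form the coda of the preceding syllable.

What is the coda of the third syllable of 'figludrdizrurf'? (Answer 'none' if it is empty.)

none

The vowels are i, u, i, u — 4 nuclei, so 4 syllables.
/i…u/ gap (V1→V2): /gl/ — entire cluster is a permitted onset → onset /gl/, coda ∅.
/u…i/ gap (V2→V3): /drd/; trying suffixes from longest down, /d/ is the first permitted one, so coda /dr/ | onset /d/.
/i…u/ gap (V3→V4): /zr/ — entire cluster is a permitted onset → onset /zr/, coda ∅.
Result: fi.gludr.di.zrurf.
Syllable 3 is /di/: onset /d/, nucleus /i/, coda ∅.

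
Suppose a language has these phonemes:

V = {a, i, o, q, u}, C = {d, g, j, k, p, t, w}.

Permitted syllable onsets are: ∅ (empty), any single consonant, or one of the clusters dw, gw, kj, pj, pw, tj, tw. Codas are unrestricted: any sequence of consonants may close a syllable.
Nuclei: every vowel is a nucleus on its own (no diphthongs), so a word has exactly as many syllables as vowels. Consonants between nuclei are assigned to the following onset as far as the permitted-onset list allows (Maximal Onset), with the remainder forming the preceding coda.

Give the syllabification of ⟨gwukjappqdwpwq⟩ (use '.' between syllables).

The vowels are u, a, q, q — 4 nuclei, so 4 syllables.
V1 /u/ – V2 /a/: cluster /kj/ — /kj/ is itself a permitted onset, so the whole cluster goes right; preceding coda = ∅.
V2 /a/ – V3 /q/: cluster /pp/ — the longest permitted-onset suffix is /p/; onset = /p/, preceding coda = /p/.
V3 /q/ – V4 /q/: /dwpw/ — longest licit onset from the right is /pw/, leaving /dw/ as coda.

gwu.kjap.pqdw.pwq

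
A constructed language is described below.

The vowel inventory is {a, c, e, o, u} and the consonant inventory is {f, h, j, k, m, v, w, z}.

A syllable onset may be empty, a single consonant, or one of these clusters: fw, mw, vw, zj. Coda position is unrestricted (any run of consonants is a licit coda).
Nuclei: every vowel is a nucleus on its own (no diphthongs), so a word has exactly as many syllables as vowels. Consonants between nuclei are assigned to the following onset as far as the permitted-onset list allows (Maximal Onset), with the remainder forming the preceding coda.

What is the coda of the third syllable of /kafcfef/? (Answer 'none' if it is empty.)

f

Vowels present: a, c, e; each is a nucleus, giving 3 syllables.
/a…c/ gap (V1→V2): /f/ → onset of the next syllable (single consonants are always licit onsets).
/c…e/ gap (V2→V3): /f/ is a single consonant, so it becomes the next onset.
So the parse is ka.fc.fef.
Syllable 3 is /fef/: onset /f/, nucleus /e/, coda /f/.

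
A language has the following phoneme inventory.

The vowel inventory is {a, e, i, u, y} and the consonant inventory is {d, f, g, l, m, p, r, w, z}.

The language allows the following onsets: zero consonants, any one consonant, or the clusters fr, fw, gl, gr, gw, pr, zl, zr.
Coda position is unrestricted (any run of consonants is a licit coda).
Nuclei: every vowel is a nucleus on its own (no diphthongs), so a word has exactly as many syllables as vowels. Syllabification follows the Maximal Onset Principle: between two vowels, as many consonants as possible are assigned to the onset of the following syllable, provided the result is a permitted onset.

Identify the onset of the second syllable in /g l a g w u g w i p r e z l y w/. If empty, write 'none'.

gw

Nuclei (vowels): a, u, i, e, y → 5 syllables.
σ1/σ2 boundary: /gw/ — entire cluster is a permitted onset → onset /gw/, coda ∅.
σ2/σ3 boundary: cluster /gw/ — /gw/ is itself a permitted onset, so the whole cluster goes right; preceding coda = ∅.
σ3/σ4 boundary: /pr/ — entire cluster is a permitted onset → onset /pr/, coda ∅.
σ4/σ5 boundary: /zl/ — entire cluster is a permitted onset → onset /zl/, coda ∅.
Putting it together: gla.gwu.gwi.pre.zlyw.
Syllable 2 is /gwu/: onset /gw/, nucleus /u/, coda ∅.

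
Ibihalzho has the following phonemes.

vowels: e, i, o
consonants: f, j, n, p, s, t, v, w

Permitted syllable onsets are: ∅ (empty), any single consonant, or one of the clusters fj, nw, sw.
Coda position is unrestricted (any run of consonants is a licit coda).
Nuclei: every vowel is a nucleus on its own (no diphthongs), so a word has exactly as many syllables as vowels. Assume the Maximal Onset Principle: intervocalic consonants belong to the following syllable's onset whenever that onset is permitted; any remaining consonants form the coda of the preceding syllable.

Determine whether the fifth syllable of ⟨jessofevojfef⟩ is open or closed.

Nuclei (vowels): e, o, e, o, e → 5 syllables.
/e…o/ gap (V1→V2): /ss/; trying suffixes from longest down, /s/ is the first permitted one, so coda /s/ | onset /s/.
/o…e/ gap (V2→V3): /f/ is a single consonant, so it becomes the next onset.
/e…o/ gap (V3→V4): /v/ is a single consonant, so it becomes the next onset.
/o…e/ gap (V4→V5): /jf/; trying suffixes from longest down, /f/ is the first permitted one, so coda /j/ | onset /f/.
Syllabification: jes.so.fe.voj.fef.
Syllable 5 is /fef/ with coda /f/, so it is closed.

closed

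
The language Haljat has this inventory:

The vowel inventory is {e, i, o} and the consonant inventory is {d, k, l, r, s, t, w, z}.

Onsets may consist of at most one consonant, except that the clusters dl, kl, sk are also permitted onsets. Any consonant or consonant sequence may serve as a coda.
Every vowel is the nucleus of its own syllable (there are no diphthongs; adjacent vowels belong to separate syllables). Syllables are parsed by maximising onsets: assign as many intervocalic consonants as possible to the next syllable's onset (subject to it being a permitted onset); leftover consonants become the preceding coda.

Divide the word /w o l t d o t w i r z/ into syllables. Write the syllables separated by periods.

wolt.dot.wirz

Vowels present: o, o, i; each is a nucleus, giving 3 syllables.
Between /o/ (V1) and /o/ (V2): /ltd/ — longest licit onset from the right is /d/, leaving /lt/ as coda.
Between /o/ (V2) and /i/ (V3): /tw/ splits as /t/ + /w/ (/w/ is the longest suffix that is a licit onset).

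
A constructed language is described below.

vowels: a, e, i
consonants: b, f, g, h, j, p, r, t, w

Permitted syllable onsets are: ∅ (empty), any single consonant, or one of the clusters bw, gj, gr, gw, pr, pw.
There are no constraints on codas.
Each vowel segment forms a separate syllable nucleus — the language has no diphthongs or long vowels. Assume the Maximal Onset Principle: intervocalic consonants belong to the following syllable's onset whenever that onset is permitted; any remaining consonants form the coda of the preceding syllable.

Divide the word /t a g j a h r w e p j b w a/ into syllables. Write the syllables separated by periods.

Vowels present: a, a, e, a; each is a nucleus, giving 4 syllables.
Between /a/ (V1) and /a/ (V2): /gj/ is a licit onset in full, so it all attaches to the next syllable.
Between /a/ (V2) and /e/ (V3): /hrw/; trying suffixes from longest down, /w/ is the first permitted one, so coda /hr/ | onset /w/.
Between /e/ (V3) and /a/ (V4): /pjbw/ — longest licit onset from the right is /bw/, leaving /pj/ as coda.

ta.gjahr.wepj.bwa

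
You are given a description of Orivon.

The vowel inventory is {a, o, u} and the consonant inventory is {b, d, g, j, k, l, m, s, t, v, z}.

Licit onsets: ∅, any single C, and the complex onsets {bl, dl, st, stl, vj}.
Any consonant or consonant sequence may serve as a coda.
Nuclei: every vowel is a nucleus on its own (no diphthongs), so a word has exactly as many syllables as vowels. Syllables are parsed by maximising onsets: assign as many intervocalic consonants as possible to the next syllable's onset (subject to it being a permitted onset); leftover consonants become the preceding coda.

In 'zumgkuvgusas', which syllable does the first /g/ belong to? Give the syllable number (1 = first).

1

Nuclei (vowels): u, u, u, a → 4 syllables.
Between /u/ (V1) and /u/ (V2): /mgk/ — longest licit onset from the right is /k/, leaving /mg/ as coda.
Between /u/ (V2) and /u/ (V3): cluster /vg/ — the longest permitted-onset suffix is /g/; onset = /g/, preceding coda = /v/.
Between /u/ (V3) and /a/ (V4): /s/ → onset of the next syllable (single consonants are always licit onsets).
Putting it together: zumg.kuv.gu.sas.
The first /g/ is in the coda of syllable 1 (/zumg/).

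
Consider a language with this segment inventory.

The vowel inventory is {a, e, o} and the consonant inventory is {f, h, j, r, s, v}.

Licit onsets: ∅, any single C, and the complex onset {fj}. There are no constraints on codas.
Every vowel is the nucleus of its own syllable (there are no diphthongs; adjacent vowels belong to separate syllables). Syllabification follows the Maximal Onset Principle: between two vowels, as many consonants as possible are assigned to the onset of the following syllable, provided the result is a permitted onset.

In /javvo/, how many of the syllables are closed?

The vowels are a, o — 2 nuclei, so 2 syllables.
V1 /a/ – V2 /o/: cluster /vv/ — the longest permitted-onset suffix is /v/; onset = /v/, preceding coda = /v/.
Result: jav.vo.
Classifying each syllable: /jav/ (closed), /vo/ (open).
Closed syllables: 1.

1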